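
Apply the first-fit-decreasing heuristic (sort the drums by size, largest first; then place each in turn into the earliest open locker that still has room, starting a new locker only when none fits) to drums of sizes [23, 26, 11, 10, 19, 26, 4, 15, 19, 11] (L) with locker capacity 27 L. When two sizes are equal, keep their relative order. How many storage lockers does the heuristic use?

7

Sorted descending: 26, 26, 23, 19, 19, 15, 11, 11, 10, 4.
  26 → locker 1 (new)  [load 26/27]
  26 → locker 2 (new)  [load 26/27]
  23 → locker 3 (new)  [load 23/27]
  19 → locker 4 (new)  [load 19/27]
  19 → locker 5 (new)  [load 19/27]
  15 → locker 6 (new)  [load 15/27]
  11 → locker 6  [load 26/27]
  11 → locker 7 (new)  [load 11/27]
  10 → locker 7  [load 21/27]
  4 → locker 3  [load 27/27]
7 storage lockers opened.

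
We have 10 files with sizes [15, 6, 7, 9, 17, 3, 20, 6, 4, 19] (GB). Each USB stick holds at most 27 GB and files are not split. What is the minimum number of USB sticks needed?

Total = 20 + 19 + 17 + 15 + 9 + 7 + 6 + 6 + 4 + 3 = 106 GB.
Lower bound: ⌈106/27⌉ = 4 USB sticks.
A packing using 4 USB sticks:
  USB stick 1: 20 + 7 = 27
  USB stick 2: 19 + 4 + 3 = 26
  USB stick 3: 17 + 9 = 26
  USB stick 4: 15 + 6 + 6 = 27
This matches the lower bound, so 4 is optimal.

4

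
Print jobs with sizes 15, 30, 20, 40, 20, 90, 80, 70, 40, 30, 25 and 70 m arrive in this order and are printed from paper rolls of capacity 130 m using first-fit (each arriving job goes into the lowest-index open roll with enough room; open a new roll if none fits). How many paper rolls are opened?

  15 → roll 1 (new)  [load 15/130]
  30 → roll 1  [load 45/130]
  20 → roll 1  [load 65/130]
  40 → roll 1  [load 105/130]
  20 → roll 1  [load 125/130]
  90 → roll 2 (new)  [load 90/130]
  80 → roll 3 (new)  [load 80/130]
  70 → roll 4 (new)  [load 70/130]
  40 → roll 2  [load 130/130]
  30 → roll 3  [load 110/130]
  25 → roll 4  [load 95/130]
  70 → roll 5 (new)  [load 70/130]
5 paper rolls opened.

5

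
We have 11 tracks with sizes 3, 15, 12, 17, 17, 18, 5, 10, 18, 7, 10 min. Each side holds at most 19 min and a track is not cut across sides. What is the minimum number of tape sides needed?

8

Total = 18 + 18 + 17 + 17 + 15 + 12 + 10 + 10 + 7 + 5 + 3 = 132 min.
Lower bound: ⌈132/19⌉ = 7 tape sides.
Also, 8 tracks each exceed 19/2 min, and no two of those can share a side, so at least 8 tape sides are needed.
A packing using 8 tape sides:
  side 1: 18 = 18
  side 2: 18 = 18
  side 3: 17 = 17
  side 4: 17 = 17
  side 5: 15 + 3 = 18
  side 6: 12 + 7 = 19
  side 7: 10 + 5 = 15
  side 8: 10 = 10
This matches the lower bound, so 8 is optimal.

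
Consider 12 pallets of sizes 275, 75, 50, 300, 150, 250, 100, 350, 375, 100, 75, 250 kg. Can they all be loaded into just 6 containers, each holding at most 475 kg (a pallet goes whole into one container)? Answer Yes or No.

A valid assignment using 6 containers:
  container 1: 375 + 100 = 475
  container 2: 350 + 100 = 450
  container 3: 300 + 150 = 450
  container 4: 275 + 75 + 75 + 50 = 475
  container 5: 250 = 250
  container 6: 250 = 250
Every load is within 475 kg, so 6 containers suffice.

Yes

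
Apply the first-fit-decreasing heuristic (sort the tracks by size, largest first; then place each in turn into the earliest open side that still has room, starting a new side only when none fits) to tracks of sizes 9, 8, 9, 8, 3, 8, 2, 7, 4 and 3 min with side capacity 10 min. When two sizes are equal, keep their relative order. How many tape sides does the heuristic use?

7

Sorted descending: 9, 9, 8, 8, 8, 7, 4, 3, 3, 2.
  9 → side 1 (new)  [load 9/10]
  9 → side 2 (new)  [load 9/10]
  8 → side 3 (new)  [load 8/10]
  8 → side 4 (new)  [load 8/10]
  8 → side 5 (new)  [load 8/10]
  7 → side 6 (new)  [load 7/10]
  4 → side 7 (new)  [load 4/10]
  3 → side 6  [load 10/10]
  3 → side 7  [load 7/10]
  2 → side 3  [load 10/10]
7 tape sides opened.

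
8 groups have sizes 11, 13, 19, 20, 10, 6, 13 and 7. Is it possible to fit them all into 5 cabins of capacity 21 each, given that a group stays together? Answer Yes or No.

A valid assignment using 5 cabins:
  cabin 1: 20 = 20
  cabin 2: 19 = 19
  cabin 3: 13 + 7 = 20
  cabin 4: 13 + 6 = 19
  cabin 5: 11 + 10 = 21
Every load is within 21, so 5 cabins suffice.

Yes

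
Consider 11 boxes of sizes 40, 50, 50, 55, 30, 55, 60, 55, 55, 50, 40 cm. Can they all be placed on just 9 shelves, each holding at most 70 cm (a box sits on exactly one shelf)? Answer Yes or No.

No

Total = 540 cm; ⌈540/70⌉ = 8.
10 boxes each exceed half the capacity and cannot share a shelf, forcing at least 10 shelves.
At least 10 shelves are required, but only 9 are allowed.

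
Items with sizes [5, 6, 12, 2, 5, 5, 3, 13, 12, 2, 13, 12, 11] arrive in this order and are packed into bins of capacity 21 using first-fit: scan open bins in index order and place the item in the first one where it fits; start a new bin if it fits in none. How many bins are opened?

  5 → bin 1 (new)  [load 5/21]
  6 → bin 1  [load 11/21]
  12 → bin 2 (new)  [load 12/21]
  2 → bin 1  [load 13/21]
  5 → bin 1  [load 18/21]
  5 → bin 2  [load 17/21]
  3 → bin 1  [load 21/21]
  13 → bin 3 (new)  [load 13/21]
  12 → bin 4 (new)  [load 12/21]
  2 → bin 2  [load 19/21]
  13 → bin 5 (new)  [load 13/21]
  12 → bin 6 (new)  [load 12/21]
  11 → bin 7 (new)  [load 11/21]
7 bins opened.

7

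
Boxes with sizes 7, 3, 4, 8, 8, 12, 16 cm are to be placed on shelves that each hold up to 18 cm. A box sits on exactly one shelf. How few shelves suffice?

4

Total = 16 + 12 + 8 + 8 + 7 + 4 + 3 = 58 cm.
Lower bound: ⌈58/18⌉ = 4 shelves.
A packing using 4 shelves:
  shelf 1: 16 = 16
  shelf 2: 12 + 4 = 16
  shelf 3: 8 + 8 = 16
  shelf 4: 7 + 3 = 10
This matches the lower bound, so 4 is optimal.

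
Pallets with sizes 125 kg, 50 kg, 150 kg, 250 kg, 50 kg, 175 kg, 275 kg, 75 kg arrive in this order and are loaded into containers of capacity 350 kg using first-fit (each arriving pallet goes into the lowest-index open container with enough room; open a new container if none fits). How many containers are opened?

  125 → container 1 (new)  [load 125/350]
  50 → container 1  [load 175/350]
  150 → container 1  [load 325/350]
  250 → container 2 (new)  [load 250/350]
  50 → container 2  [load 300/350]
  175 → container 3 (new)  [load 175/350]
  275 → container 4 (new)  [load 275/350]
  75 → container 3  [load 250/350]
4 containers opened.

4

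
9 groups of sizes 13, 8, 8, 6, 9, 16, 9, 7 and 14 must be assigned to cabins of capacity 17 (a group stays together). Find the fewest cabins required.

Total = 16 + 14 + 13 + 9 + 9 + 8 + 8 + 7 + 6 = 90.
Lower bound: ⌈90/17⌉ = 6 cabins.
A packing using 6 cabins:
  cabin 1: 16 = 16
  cabin 2: 14 = 14
  cabin 3: 13 = 13
  cabin 4: 9 + 8 = 17
  cabin 5: 9 + 8 = 17
  cabin 6: 7 + 6 = 13
This matches the lower bound, so 6 is optimal.

6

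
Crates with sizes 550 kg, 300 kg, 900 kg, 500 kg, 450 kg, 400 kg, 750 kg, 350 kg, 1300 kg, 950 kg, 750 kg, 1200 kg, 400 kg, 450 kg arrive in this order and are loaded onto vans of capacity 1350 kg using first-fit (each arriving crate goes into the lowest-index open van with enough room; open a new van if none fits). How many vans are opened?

  550 → van 1 (new)  [load 550/1350]
  300 → van 1  [load 850/1350]
  900 → van 2 (new)  [load 900/1350]
  500 → van 1  [load 1350/1350]
  450 → van 2  [load 1350/1350]
  400 → van 3 (new)  [load 400/1350]
  750 → van 3  [load 1150/1350]
  350 → van 4 (new)  [load 350/1350]
  1300 → van 5 (new)  [load 1300/1350]
  950 → van 4  [load 1300/1350]
  750 → van 6 (new)  [load 750/1350]
  1200 → van 7 (new)  [load 1200/1350]
  400 → van 6  [load 1150/1350]
  450 → van 8 (new)  [load 450/1350]
8 vans opened.

8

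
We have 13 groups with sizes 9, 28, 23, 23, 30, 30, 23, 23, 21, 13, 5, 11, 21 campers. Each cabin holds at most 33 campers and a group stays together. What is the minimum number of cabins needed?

10

Total = 30 + 30 + 28 + 23 + 23 + 23 + 23 + 21 + 21 + 13 + 11 + 9 + 5 = 260 campers.
Lower bound: ⌈260/33⌉ = 8 cabins.
Also, 9 groups each exceed 33/2 campers, and no two of those can share a cabin, so at least 9 cabins are needed.
A packing using 10 cabins:
  cabin 1: 30 = 30
  cabin 2: 30 = 30
  cabin 3: 28 + 5 = 33
  cabin 4: 23 + 9 = 32
  cabin 5: 23 = 23
  cabin 6: 23 = 23
  cabin 7: 23 = 23
  cabin 8: 21 + 11 = 32
  cabin 9: 21 = 21
  cabin 10: 13 = 13
No arrangement into 9 cabins stays within capacity, so 10 is optimal.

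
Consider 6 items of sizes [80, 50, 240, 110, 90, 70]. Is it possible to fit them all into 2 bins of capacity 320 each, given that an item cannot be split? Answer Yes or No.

A valid assignment using 2 bins:
  bin 1: 240 + 80 = 320
  bin 2: 110 + 90 + 70 + 50 = 320
Every load is within 320, so 2 bins suffice.

Yes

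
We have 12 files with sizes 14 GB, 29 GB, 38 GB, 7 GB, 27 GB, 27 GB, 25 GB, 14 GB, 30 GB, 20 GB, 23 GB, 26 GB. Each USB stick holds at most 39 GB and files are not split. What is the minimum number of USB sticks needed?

9

Total = 38 + 30 + 29 + 27 + 27 + 26 + 25 + 23 + 20 + 14 + 14 + 7 = 280 GB.
Lower bound: ⌈280/39⌉ = 8 USB sticks.
Also, 9 files each exceed 39/2 GB, and no two of those can share a USB stick, so at least 9 USB sticks are needed.
A packing using 9 USB sticks:
  USB stick 1: 38 = 38
  USB stick 2: 30 + 7 = 37
  USB stick 3: 29 = 29
  USB stick 4: 27 = 27
  USB stick 5: 27 = 27
  USB stick 6: 26 = 26
  USB stick 7: 25 + 14 = 39
  USB stick 8: 23 + 14 = 37
  USB stick 9: 20 = 20
This matches the lower bound, so 9 is optimal.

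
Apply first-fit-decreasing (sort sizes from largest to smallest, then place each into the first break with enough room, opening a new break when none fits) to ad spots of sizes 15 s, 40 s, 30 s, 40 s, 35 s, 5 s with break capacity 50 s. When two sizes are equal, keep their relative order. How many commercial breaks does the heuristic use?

Sorted descending: 40, 40, 35, 30, 15, 5.
  40 → break 1 (new)  [load 40/50]
  40 → break 2 (new)  [load 40/50]
  35 → break 3 (new)  [load 35/50]
  30 → break 4 (new)  [load 30/50]
  15 → break 3  [load 50/50]
  5 → break 1  [load 45/50]
4 commercial breaks opened.

4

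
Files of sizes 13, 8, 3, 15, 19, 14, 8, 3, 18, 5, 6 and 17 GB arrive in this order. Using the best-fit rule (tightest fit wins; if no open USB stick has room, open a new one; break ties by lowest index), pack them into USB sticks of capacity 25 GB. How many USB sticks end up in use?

6

  13 → USB stick 1 (new)  [load 13/25]
  8 → USB stick 1  [load 21/25]
  3 → USB stick 1  [load 24/25]
  15 → USB stick 2 (new)  [load 15/25]
  19 → USB stick 3 (new)  [load 19/25]
  14 → USB stick 4 (new)  [load 14/25]
  8 → USB stick 2  [load 23/25]
  3 → USB stick 3  [load 22/25]
  18 → USB stick 5 (new)  [load 18/25]
  5 → USB stick 5  [load 23/25]
  6 → USB stick 4  [load 20/25]
  17 → USB stick 6 (new)  [load 17/25]
6 USB sticks opened.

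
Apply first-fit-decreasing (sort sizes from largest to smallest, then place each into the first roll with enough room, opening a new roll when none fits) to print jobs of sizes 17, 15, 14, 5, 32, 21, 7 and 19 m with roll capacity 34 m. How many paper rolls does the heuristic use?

4

Sorted descending: 32, 21, 19, 17, 15, 14, 7, 5.
  32 → roll 1 (new)  [load 32/34]
  21 → roll 2 (new)  [load 21/34]
  19 → roll 3 (new)  [load 19/34]
  17 → roll 4 (new)  [load 17/34]
  15 → roll 3  [load 34/34]
  14 → roll 4  [load 31/34]
  7 → roll 2  [load 28/34]
  5 → roll 2  [load 33/34]
4 paper rolls opened.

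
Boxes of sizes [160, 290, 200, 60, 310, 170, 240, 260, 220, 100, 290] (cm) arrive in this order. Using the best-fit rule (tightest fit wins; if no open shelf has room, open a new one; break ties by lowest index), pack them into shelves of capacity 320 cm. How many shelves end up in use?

9

  160 → shelf 1 (new)  [load 160/320]
  290 → shelf 2 (new)  [load 290/320]
  200 → shelf 3 (new)  [load 200/320]
  60 → shelf 3  [load 260/320]
  310 → shelf 4 (new)  [load 310/320]
  170 → shelf 5 (new)  [load 170/320]
  240 → shelf 6 (new)  [load 240/320]
  260 → shelf 7 (new)  [load 260/320]
  220 → shelf 8 (new)  [load 220/320]
  100 → shelf 8  [load 320/320]
  290 → shelf 9 (new)  [load 290/320]
9 shelves opened.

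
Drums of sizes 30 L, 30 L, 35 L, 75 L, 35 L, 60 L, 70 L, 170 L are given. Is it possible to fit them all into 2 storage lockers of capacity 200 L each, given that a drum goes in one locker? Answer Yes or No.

Total = 505 L; ⌈505/200⌉ = 3.
At least 3 storage lockers are required, but only 2 are allowed.

No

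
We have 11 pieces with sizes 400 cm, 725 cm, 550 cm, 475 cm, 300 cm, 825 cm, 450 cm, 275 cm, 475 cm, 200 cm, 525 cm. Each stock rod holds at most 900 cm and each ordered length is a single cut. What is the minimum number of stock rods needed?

Total = 825 + 725 + 550 + 525 + 475 + 475 + 450 + 400 + 300 + 275 + 200 = 5200 cm.
Lower bound: ⌈5200/900⌉ = 6 stock rods.
A packing using 7 stock rods:
  stock rod 1: 825 = 825
  stock rod 2: 725 = 725
  stock rod 3: 550 + 300 = 850
  stock rod 4: 525 + 275 = 800
  stock rod 5: 475 + 400 = 875
  stock rod 6: 475 + 200 = 675
  stock rod 7: 450 = 450
No arrangement into 6 stock rods stays within capacity, so 7 is optimal.

7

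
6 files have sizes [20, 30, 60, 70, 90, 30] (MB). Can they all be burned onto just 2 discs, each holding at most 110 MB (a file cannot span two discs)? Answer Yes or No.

No

Total = 300 MB; ⌈300/110⌉ = 3.
At least 3 discs are required, but only 2 are allowed.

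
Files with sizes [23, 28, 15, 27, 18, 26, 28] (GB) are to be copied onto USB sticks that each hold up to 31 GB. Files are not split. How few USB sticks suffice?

7

Total = 28 + 28 + 27 + 26 + 23 + 18 + 15 = 165 GB.
Lower bound: ⌈165/31⌉ = 6 USB sticks.
A packing using 7 USB sticks:
  USB stick 1: 28 = 28
  USB stick 2: 28 = 28
  USB stick 3: 27 = 27
  USB stick 4: 26 = 26
  USB stick 5: 23 = 23
  USB stick 6: 18 = 18
  USB stick 7: 15 = 15
No arrangement into 6 USB sticks stays within capacity, so 7 is optimal.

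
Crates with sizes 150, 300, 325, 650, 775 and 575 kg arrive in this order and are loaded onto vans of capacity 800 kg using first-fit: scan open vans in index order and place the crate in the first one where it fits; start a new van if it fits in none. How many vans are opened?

4

  150 → van 1 (new)  [load 150/800]
  300 → van 1  [load 450/800]
  325 → van 1  [load 775/800]
  650 → van 2 (new)  [load 650/800]
  775 → van 3 (new)  [load 775/800]
  575 → van 4 (new)  [load 575/800]
4 vans opened.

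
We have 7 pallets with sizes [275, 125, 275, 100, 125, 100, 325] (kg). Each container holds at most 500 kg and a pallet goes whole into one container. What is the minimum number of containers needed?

3

Total = 325 + 275 + 275 + 125 + 125 + 100 + 100 = 1325 kg.
Lower bound: ⌈1325/500⌉ = 3 containers.
A packing using 3 containers:
  container 1: 325 + 125 = 450
  container 2: 275 + 125 + 100 = 500
  container 3: 275 + 100 = 375
This matches the lower bound, so 3 is optimal.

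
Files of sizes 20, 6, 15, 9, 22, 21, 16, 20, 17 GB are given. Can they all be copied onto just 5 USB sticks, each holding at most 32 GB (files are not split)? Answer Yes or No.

No

Total = 146 GB; ⌈146/32⌉ = 5.
The bound of 5 does not rule out 5, but exhaustive search shows no assignment into 5 USB sticks of capacity 32 GB exists — the minimum is 6.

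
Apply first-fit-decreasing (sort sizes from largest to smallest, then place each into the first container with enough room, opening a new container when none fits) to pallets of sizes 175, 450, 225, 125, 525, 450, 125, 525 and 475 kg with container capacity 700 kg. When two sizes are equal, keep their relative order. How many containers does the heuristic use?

Sorted descending: 525, 525, 475, 450, 450, 225, 175, 125, 125.
  525 → container 1 (new)  [load 525/700]
  525 → container 2 (new)  [load 525/700]
  475 → container 3 (new)  [load 475/700]
  450 → container 4 (new)  [load 450/700]
  450 → container 5 (new)  [load 450/700]
  225 → container 3  [load 700/700]
  175 → container 1  [load 700/700]
  125 → container 2  [load 650/700]
  125 → container 4  [load 575/700]
5 containers opened.

5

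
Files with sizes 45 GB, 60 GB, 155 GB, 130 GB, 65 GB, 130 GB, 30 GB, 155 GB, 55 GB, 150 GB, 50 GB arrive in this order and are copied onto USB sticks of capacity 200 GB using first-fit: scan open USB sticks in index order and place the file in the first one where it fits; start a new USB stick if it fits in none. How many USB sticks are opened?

  45 → USB stick 1 (new)  [load 45/200]
  60 → USB stick 1  [load 105/200]
  155 → USB stick 2 (new)  [load 155/200]
  130 → USB stick 3 (new)  [load 130/200]
  65 → USB stick 1  [load 170/200]
  130 → USB stick 4 (new)  [load 130/200]
  30 → USB stick 1  [load 200/200]
  155 → USB stick 5 (new)  [load 155/200]
  55 → USB stick 3  [load 185/200]
  150 → USB stick 6 (new)  [load 150/200]
  50 → USB stick 4  [load 180/200]
6 USB sticks opened.

6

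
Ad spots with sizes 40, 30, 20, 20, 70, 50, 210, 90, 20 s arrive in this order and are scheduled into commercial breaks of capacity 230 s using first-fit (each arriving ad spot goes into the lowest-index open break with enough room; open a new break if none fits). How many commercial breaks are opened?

  40 → break 1 (new)  [load 40/230]
  30 → break 1  [load 70/230]
  20 → break 1  [load 90/230]
  20 → break 1  [load 110/230]
  70 → break 1  [load 180/230]
  50 → break 1  [load 230/230]
  210 → break 2 (new)  [load 210/230]
  90 → break 3 (new)  [load 90/230]
  20 → break 2  [load 230/230]
3 commercial breaks opened.

3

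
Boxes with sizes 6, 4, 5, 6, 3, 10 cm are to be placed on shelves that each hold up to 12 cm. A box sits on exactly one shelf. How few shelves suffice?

Total = 10 + 6 + 6 + 5 + 4 + 3 = 34 cm.
Lower bound: ⌈34/12⌉ = 3 shelves.
A packing using 3 shelves:
  shelf 1: 10 = 10
  shelf 2: 6 + 6 = 12
  shelf 3: 5 + 4 + 3 = 12
This matches the lower bound, so 3 is optimal.

3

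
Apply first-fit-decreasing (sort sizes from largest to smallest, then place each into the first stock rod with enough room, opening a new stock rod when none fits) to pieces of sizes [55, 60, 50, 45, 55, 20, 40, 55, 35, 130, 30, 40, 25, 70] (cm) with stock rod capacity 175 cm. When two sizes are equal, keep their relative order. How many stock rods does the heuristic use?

5

Sorted descending: 130, 70, 60, 55, 55, 55, 50, 45, 40, 40, 35, 30, 25, 20.
  130 → stock rod 1 (new)  [load 130/175]
  70 → stock rod 2 (new)  [load 70/175]
  60 → stock rod 2  [load 130/175]
  55 → stock rod 3 (new)  [load 55/175]
  55 → stock rod 3  [load 110/175]
  55 → stock rod 3  [load 165/175]
  50 → stock rod 4 (new)  [load 50/175]
  45 → stock rod 1  [load 175/175]
  40 → stock rod 2  [load 170/175]
  40 → stock rod 4  [load 90/175]
  35 → stock rod 4  [load 125/175]
  30 → stock rod 4  [load 155/175]
  25 → stock rod 5 (new)  [load 25/175]
  20 → stock rod 4  [load 175/175]
5 stock rods opened.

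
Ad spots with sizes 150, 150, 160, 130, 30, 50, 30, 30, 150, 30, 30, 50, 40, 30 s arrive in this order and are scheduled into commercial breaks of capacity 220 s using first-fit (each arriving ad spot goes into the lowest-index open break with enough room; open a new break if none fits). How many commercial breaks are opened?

  150 → break 1 (new)  [load 150/220]
  150 → break 2 (new)  [load 150/220]
  160 → break 3 (new)  [load 160/220]
  130 → break 4 (new)  [load 130/220]
  30 → break 1  [load 180/220]
  50 → break 2  [load 200/220]
  30 → break 1  [load 210/220]
  30 → break 3  [load 190/220]
  150 → break 5 (new)  [load 150/220]
  30 → break 3  [load 220/220]
  30 → break 4  [load 160/220]
  50 → break 4  [load 210/220]
  40 → break 5  [load 190/220]
  30 → break 5  [load 220/220]
5 commercial breaks opened.

5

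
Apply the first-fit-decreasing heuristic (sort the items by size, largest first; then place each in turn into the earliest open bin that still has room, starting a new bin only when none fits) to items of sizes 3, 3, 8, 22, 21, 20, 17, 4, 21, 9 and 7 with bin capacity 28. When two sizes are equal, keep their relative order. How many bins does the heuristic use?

5

Sorted descending: 22, 21, 21, 20, 17, 9, 8, 7, 4, 3, 3.
  22 → bin 1 (new)  [load 22/28]
  21 → bin 2 (new)  [load 21/28]
  21 → bin 3 (new)  [load 21/28]
  20 → bin 4 (new)  [load 20/28]
  17 → bin 5 (new)  [load 17/28]
  9 → bin 5  [load 26/28]
  8 → bin 4  [load 28/28]
  7 → bin 2  [load 28/28]
  4 → bin 1  [load 26/28]
  3 → bin 3  [load 24/28]
  3 → bin 3  [load 27/28]
5 bins opened.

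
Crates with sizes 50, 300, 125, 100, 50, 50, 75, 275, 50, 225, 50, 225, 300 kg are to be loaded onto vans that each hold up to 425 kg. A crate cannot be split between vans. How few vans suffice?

5

Total = 300 + 300 + 275 + 225 + 225 + 125 + 100 + 75 + 50 + 50 + 50 + 50 + 50 = 1875 kg.
Lower bound: ⌈1875/425⌉ = 5 vans.
A packing using 5 vans:
  van 1: 300 + 125 = 425
  van 2: 300 + 100 = 400
  van 3: 275 + 75 + 50 = 400
  van 4: 225 + 50 + 50 + 50 + 50 = 425
  van 5: 225 = 225
This matches the lower bound, so 5 is optimal.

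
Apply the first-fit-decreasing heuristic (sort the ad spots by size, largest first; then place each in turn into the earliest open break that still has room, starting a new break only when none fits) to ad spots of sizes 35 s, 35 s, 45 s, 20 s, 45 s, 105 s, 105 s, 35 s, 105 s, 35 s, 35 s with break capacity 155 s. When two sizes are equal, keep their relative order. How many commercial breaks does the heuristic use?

5

Sorted descending: 105, 105, 105, 45, 45, 35, 35, 35, 35, 35, 20.
  105 → break 1 (new)  [load 105/155]
  105 → break 2 (new)  [load 105/155]
  105 → break 3 (new)  [load 105/155]
  45 → break 1  [load 150/155]
  45 → break 2  [load 150/155]
  35 → break 3  [load 140/155]
  35 → break 4 (new)  [load 35/155]
  35 → break 4  [load 70/155]
  35 → break 4  [load 105/155]
  35 → break 4  [load 140/155]
  20 → break 5 (new)  [load 20/155]
5 commercial breaks opened.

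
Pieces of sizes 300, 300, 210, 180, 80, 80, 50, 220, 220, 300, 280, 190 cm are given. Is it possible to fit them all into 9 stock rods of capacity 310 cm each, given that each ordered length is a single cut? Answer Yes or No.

A valid assignment using 9 stock rods:
  stock rod 1: 300 = 300
  stock rod 2: 300 = 300
  stock rod 3: 300 = 300
  stock rod 4: 280 = 280
  stock rod 5: 220 + 80 = 300
  stock rod 6: 220 + 80 = 300
  stock rod 7: 210 + 50 = 260
  stock rod 8: 190 = 190
  stock rod 9: 180 = 180
Every load is within 310 cm, so 9 stock rods suffice.

Yes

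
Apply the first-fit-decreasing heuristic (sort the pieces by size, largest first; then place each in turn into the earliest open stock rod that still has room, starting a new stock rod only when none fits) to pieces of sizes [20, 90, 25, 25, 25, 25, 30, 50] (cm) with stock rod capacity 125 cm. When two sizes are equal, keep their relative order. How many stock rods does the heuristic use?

3

Sorted descending: 90, 50, 30, 25, 25, 25, 25, 20.
  90 → stock rod 1 (new)  [load 90/125]
  50 → stock rod 2 (new)  [load 50/125]
  30 → stock rod 1  [load 120/125]
  25 → stock rod 2  [load 75/125]
  25 → stock rod 2  [load 100/125]
  25 → stock rod 2  [load 125/125]
  25 → stock rod 3 (new)  [load 25/125]
  20 → stock rod 3  [load 45/125]
3 stock rods opened.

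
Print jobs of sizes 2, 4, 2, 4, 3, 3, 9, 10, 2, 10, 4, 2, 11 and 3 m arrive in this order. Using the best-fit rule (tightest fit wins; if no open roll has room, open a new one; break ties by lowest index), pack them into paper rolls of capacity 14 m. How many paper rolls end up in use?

6

  2 → roll 1 (new)  [load 2/14]
  4 → roll 1  [load 6/14]
  2 → roll 1  [load 8/14]
  4 → roll 1  [load 12/14]
  3 → roll 2 (new)  [load 3/14]
  3 → roll 2  [load 6/14]
  9 → roll 3 (new)  [load 9/14]
  10 → roll 4 (new)  [load 10/14]
  2 → roll 1  [load 14/14]
  10 → roll 5 (new)  [load 10/14]
  4 → roll 4  [load 14/14]
  2 → roll 5  [load 12/14]
  11 → roll 6 (new)  [load 11/14]
  3 → roll 6  [load 14/14]
6 paper rolls opened.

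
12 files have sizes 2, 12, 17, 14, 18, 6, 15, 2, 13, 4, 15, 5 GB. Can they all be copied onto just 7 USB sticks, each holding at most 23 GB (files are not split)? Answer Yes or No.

Yes

A valid assignment using 7 USB sticks:
  USB stick 1: 18 + 5 = 23
  USB stick 2: 17 + 6 = 23
  USB stick 3: 15 + 4 + 2 + 2 = 23
  USB stick 4: 15 = 15
  USB stick 5: 14 = 14
  USB stick 6: 13 = 13
  USB stick 7: 12 = 12
Every load is within 23 GB, so 7 USB sticks suffice.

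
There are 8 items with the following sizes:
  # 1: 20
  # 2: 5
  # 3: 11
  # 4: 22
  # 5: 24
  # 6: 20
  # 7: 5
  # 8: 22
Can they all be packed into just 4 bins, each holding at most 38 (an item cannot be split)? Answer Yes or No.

Total = 129; ⌈129/38⌉ = 4.
5 items each exceed half the capacity and cannot share a bin, forcing at least 5 bins.
At least 5 bins are required, but only 4 are allowed.

No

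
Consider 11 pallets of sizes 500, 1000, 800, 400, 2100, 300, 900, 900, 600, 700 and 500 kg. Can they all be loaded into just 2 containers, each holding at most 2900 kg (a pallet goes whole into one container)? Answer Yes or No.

Total = 8700 kg; ⌈8700/2900⌉ = 3.
At least 3 containers are required, but only 2 are allowed.

No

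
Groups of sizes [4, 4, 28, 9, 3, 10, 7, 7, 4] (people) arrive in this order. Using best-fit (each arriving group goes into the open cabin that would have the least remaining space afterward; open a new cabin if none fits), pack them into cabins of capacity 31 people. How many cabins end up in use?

3

  4 → cabin 1 (new)  [load 4/31]
  4 → cabin 1  [load 8/31]
  28 → cabin 2 (new)  [load 28/31]
  9 → cabin 1  [load 17/31]
  3 → cabin 2  [load 31/31]
  10 → cabin 1  [load 27/31]
  7 → cabin 3 (new)  [load 7/31]
  7 → cabin 3  [load 14/31]
  4 → cabin 1  [load 31/31]
3 cabins opened.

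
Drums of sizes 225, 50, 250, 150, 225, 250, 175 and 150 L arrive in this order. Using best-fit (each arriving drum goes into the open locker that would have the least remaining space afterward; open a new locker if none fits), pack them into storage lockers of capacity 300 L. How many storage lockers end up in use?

6

  225 → locker 1 (new)  [load 225/300]
  50 → locker 1  [load 275/300]
  250 → locker 2 (new)  [load 250/300]
  150 → locker 3 (new)  [load 150/300]
  225 → locker 4 (new)  [load 225/300]
  250 → locker 5 (new)  [load 250/300]
  175 → locker 6 (new)  [load 175/300]
  150 → locker 3  [load 300/300]
6 storage lockers opened.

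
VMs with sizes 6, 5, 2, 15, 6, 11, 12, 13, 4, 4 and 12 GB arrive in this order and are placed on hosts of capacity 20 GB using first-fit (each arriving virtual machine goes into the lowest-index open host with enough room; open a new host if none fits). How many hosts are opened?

6

  6 → host 1 (new)  [load 6/20]
  5 → host 1  [load 11/20]
  2 → host 1  [load 13/20]
  15 → host 2 (new)  [load 15/20]
  6 → host 1  [load 19/20]
  11 → host 3 (new)  [load 11/20]
  12 → host 4 (new)  [load 12/20]
  13 → host 5 (new)  [load 13/20]
  4 → host 2  [load 19/20]
  4 → host 3  [load 15/20]
  12 → host 6 (new)  [load 12/20]
6 hosts opened.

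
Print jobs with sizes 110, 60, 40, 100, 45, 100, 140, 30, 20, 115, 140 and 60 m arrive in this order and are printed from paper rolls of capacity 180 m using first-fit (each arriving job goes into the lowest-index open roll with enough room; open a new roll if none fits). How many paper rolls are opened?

  110 → roll 1 (new)  [load 110/180]
  60 → roll 1  [load 170/180]
  40 → roll 2 (new)  [load 40/180]
  100 → roll 2  [load 140/180]
  45 → roll 3 (new)  [load 45/180]
  100 → roll 3  [load 145/180]
  140 → roll 4 (new)  [load 140/180]
  30 → roll 2  [load 170/180]
  20 → roll 3  [load 165/180]
  115 → roll 5 (new)  [load 115/180]
  140 → roll 6 (new)  [load 140/180]
  60 → roll 5  [load 175/180]
6 paper rolls opened.

6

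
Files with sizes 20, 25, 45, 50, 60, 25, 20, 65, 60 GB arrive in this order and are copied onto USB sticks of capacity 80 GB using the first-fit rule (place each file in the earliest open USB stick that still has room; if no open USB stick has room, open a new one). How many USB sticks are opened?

  20 → USB stick 1 (new)  [load 20/80]
  25 → USB stick 1  [load 45/80]
  45 → USB stick 2 (new)  [load 45/80]
  50 → USB stick 3 (new)  [load 50/80]
  60 → USB stick 4 (new)  [load 60/80]
  25 → USB stick 1  [load 70/80]
  20 → USB stick 2  [load 65/80]
  65 → USB stick 5 (new)  [load 65/80]
  60 → USB stick 6 (new)  [load 60/80]
6 USB sticks opened.

6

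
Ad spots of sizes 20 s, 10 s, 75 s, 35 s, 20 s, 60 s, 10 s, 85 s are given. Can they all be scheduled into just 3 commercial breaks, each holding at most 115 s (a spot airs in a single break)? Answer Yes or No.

A valid assignment using 3 commercial breaks:
  break 1: 85 + 20 + 10 = 115
  break 2: 75 + 35 = 110
  break 3: 60 + 20 + 10 = 90
Every load is within 115 s, so 3 commercial breaks suffice.

Yes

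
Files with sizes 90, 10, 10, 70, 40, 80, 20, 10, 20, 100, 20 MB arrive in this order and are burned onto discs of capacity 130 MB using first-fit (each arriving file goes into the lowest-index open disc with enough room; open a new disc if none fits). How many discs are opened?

4

  90 → disc 1 (new)  [load 90/130]
  10 → disc 1  [load 100/130]
  10 → disc 1  [load 110/130]
  70 → disc 2 (new)  [load 70/130]
  40 → disc 2  [load 110/130]
  80 → disc 3 (new)  [load 80/130]
  20 → disc 1  [load 130/130]
  10 → disc 2  [load 120/130]
  20 → disc 3  [load 100/130]
  100 → disc 4 (new)  [load 100/130]
  20 → disc 3  [load 120/130]
4 discs opened.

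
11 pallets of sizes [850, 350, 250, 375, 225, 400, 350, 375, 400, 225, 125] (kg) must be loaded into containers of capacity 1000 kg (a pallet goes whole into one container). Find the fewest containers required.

4

Total = 850 + 400 + 400 + 375 + 375 + 350 + 350 + 250 + 225 + 225 + 125 = 3925 kg.
Lower bound: ⌈3925/1000⌉ = 4 containers.
A packing using 4 containers:
  container 1: 850 + 125 = 975
  container 2: 400 + 375 + 225 = 1000
  container 3: 400 + 375 + 225 = 1000
  container 4: 350 + 350 + 250 = 950
This matches the lower bound, so 4 is optimal.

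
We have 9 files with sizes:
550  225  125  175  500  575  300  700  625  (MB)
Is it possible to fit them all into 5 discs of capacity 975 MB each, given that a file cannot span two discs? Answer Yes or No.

Yes

A valid assignment using 5 discs:
  disc 1: 700 + 225 = 925
  disc 2: 625 + 300 = 925
  disc 3: 575 + 175 + 125 = 875
  disc 4: 550 = 550
  disc 5: 500 = 500
Every load is within 975 MB, so 5 discs suffice.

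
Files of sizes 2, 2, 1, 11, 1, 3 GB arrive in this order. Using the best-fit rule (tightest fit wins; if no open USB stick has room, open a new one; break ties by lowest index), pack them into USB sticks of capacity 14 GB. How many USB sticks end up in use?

  2 → USB stick 1 (new)  [load 2/14]
  2 → USB stick 1  [load 4/14]
  1 → USB stick 1  [load 5/14]
  11 → USB stick 2 (new)  [load 11/14]
  1 → USB stick 2  [load 12/14]
  3 → USB stick 1  [load 8/14]
2 USB sticks opened.

2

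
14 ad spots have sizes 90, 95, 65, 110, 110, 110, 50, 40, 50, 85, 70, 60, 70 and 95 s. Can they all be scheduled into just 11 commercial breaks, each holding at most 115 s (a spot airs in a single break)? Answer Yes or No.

Yes

A valid assignment using 11 commercial breaks:
  break 1: 110 = 110
  break 2: 110 = 110
  break 3: 110 = 110
  break 4: 95 = 95
  break 5: 95 = 95
  break 6: 90 = 90
  break 7: 85 = 85
  break 8: 70 + 40 = 110
  break 9: 70 = 70
  break 10: 65 + 50 = 115
  break 11: 60 + 50 = 110
Every load is within 115 s, so 11 commercial breaks suffice.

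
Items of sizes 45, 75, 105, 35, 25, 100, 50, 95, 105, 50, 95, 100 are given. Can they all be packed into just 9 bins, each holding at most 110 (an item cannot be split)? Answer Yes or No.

Yes

A valid assignment using 9 bins:
  bin 1: 105 = 105
  bin 2: 105 = 105
  bin 3: 100 = 100
  bin 4: 100 = 100
  bin 5: 95 = 95
  bin 6: 95 = 95
  bin 7: 75 + 35 = 110
  bin 8: 50 + 50 = 100
  bin 9: 45 + 25 = 70
Every load is within 110, so 9 bins suffice.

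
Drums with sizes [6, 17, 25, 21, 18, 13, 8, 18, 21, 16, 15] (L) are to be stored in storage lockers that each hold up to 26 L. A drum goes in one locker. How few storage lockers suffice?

9

Total = 25 + 21 + 21 + 18 + 18 + 17 + 16 + 15 + 13 + 8 + 6 = 178 L.
Lower bound: ⌈178/26⌉ = 7 storage lockers.
Also, 8 drums each exceed 13 L, and no two of those can share a locker, so at least 8 storage lockers are needed.
A packing using 9 storage lockers:
  locker 1: 25 = 25
  locker 2: 21 = 21
  locker 3: 21 = 21
  locker 4: 18 + 8 = 26
  locker 5: 18 + 6 = 24
  locker 6: 17 = 17
  locker 7: 16 = 16
  locker 8: 15 = 15
  locker 9: 13 = 13
No arrangement into 8 storage lockers stays within capacity, so 9 is optimal.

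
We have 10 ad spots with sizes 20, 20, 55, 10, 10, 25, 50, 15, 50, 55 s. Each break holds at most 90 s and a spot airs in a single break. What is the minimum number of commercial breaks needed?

Total = 55 + 55 + 50 + 50 + 25 + 20 + 20 + 15 + 10 + 10 = 310 s.
Lower bound: ⌈310/90⌉ = 4 commercial breaks.
A packing using 4 commercial breaks:
  break 1: 55 + 25 + 10 = 90
  break 2: 55 + 20 + 15 = 90
  break 3: 50 + 20 + 10 = 80
  break 4: 50 = 50
This matches the lower bound, so 4 is optimal.

4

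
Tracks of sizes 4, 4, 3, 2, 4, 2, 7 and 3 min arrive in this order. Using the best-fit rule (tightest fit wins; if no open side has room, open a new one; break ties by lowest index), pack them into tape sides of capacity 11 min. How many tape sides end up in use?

3

  4 → side 1 (new)  [load 4/11]
  4 → side 1  [load 8/11]
  3 → side 1  [load 11/11]
  2 → side 2 (new)  [load 2/11]
  4 → side 2  [load 6/11]
  2 → side 2  [load 8/11]
  7 → side 3 (new)  [load 7/11]
  3 → side 2  [load 11/11]
3 tape sides opened.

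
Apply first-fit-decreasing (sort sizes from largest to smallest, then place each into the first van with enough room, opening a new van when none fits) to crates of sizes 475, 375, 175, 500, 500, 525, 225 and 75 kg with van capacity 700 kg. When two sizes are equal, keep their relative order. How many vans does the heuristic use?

5

Sorted descending: 525, 500, 500, 475, 375, 225, 175, 75.
  525 → van 1 (new)  [load 525/700]
  500 → van 2 (new)  [load 500/700]
  500 → van 3 (new)  [load 500/700]
  475 → van 4 (new)  [load 475/700]
  375 → van 5 (new)  [load 375/700]
  225 → van 4  [load 700/700]
  175 → van 1  [load 700/700]
  75 → van 2  [load 575/700]
5 vans opened.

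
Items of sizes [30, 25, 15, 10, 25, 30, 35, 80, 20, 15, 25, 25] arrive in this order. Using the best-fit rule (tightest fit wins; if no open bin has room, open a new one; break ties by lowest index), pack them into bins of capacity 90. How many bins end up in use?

4

  30 → bin 1 (new)  [load 30/90]
  25 → bin 1  [load 55/90]
  15 → bin 1  [load 70/90]
  10 → bin 1  [load 80/90]
  25 → bin 2 (new)  [load 25/90]
  30 → bin 2  [load 55/90]
  35 → bin 2  [load 90/90]
  80 → bin 3 (new)  [load 80/90]
  20 → bin 4 (new)  [load 20/90]
  15 → bin 4  [load 35/90]
  25 → bin 4  [load 60/90]
  25 → bin 4  [load 85/90]
4 bins opened.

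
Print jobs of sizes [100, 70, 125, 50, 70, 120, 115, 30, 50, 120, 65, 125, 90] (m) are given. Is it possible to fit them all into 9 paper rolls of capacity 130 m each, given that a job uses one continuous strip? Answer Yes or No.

No

Total = 1130 m; ⌈1130/130⌉ = 9.
The bound of 9 does not rule out 9, but exhaustive search shows no assignment into 9 paper rolls of capacity 130 m exists — the minimum is 10.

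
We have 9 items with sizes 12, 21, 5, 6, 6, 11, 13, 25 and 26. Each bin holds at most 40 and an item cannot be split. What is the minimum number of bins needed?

4

Total = 26 + 25 + 21 + 13 + 12 + 11 + 6 + 6 + 5 = 125.
Lower bound: ⌈125/40⌉ = 4 bins.
A packing using 4 bins:
  bin 1: 26 + 13 = 39
  bin 2: 25 + 12 = 37
  bin 3: 21 + 11 + 6 = 38
  bin 4: 6 + 5 = 11
This matches the lower bound, so 4 is optimal.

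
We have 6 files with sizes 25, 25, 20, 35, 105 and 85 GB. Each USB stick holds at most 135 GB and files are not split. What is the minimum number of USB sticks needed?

3

Total = 105 + 85 + 35 + 25 + 25 + 20 = 295 GB.
Lower bound: ⌈295/135⌉ = 3 USB sticks.
A packing using 3 USB sticks:
  USB stick 1: 105 + 25 = 130
  USB stick 2: 85 + 35 = 120
  USB stick 3: 25 + 20 = 45
This matches the lower bound, so 3 is optimal.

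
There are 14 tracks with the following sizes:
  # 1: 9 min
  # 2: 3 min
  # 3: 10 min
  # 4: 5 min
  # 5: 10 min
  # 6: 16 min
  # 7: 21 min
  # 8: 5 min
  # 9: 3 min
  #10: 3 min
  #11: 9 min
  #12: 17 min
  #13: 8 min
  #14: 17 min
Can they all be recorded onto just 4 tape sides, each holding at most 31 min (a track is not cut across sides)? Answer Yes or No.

Total = 136 min; ⌈136/31⌉ = 5.
At least 5 tape sides are required, but only 4 are allowed.

No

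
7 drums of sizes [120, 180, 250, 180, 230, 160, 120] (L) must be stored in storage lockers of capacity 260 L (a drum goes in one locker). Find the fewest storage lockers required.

6

Total = 250 + 230 + 180 + 180 + 160 + 120 + 120 = 1240 L.
Lower bound: ⌈1240/260⌉ = 5 storage lockers.
A packing using 6 storage lockers:
  locker 1: 250 = 250
  locker 2: 230 = 230
  locker 3: 180 = 180
  locker 4: 180 = 180
  locker 5: 160 = 160
  locker 6: 120 + 120 = 240
No arrangement into 5 storage lockers stays within capacity, so 6 is optimal.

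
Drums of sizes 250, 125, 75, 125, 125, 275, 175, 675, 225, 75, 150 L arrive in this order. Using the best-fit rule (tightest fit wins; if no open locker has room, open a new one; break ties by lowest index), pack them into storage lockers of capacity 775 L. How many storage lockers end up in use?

  250 → locker 1 (new)  [load 250/775]
  125 → locker 1  [load 375/775]
  75 → locker 1  [load 450/775]
  125 → locker 1  [load 575/775]
  125 → locker 1  [load 700/775]
  275 → locker 2 (new)  [load 275/775]
  175 → locker 2  [load 450/775]
  675 → locker 3 (new)  [load 675/775]
  225 → locker 2  [load 675/775]
  75 → locker 1  [load 775/775]
  150 → locker 4 (new)  [load 150/775]
4 storage lockers opened.

4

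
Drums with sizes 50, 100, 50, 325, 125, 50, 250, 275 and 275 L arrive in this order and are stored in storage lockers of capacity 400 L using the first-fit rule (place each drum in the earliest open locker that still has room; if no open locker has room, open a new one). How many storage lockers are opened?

5

  50 → locker 1 (new)  [load 50/400]
  100 → locker 1  [load 150/400]
  50 → locker 1  [load 200/400]
  325 → locker 2 (new)  [load 325/400]
  125 → locker 1  [load 325/400]
  50 → locker 1  [load 375/400]
  250 → locker 3 (new)  [load 250/400]
  275 → locker 4 (new)  [load 275/400]
  275 → locker 5 (new)  [load 275/400]
5 storage lockers opened.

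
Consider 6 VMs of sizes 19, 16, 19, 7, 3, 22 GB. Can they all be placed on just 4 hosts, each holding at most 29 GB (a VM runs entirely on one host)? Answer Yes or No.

A valid assignment using 4 hosts:
  host 1: 22 + 7 = 29
  host 2: 19 + 3 = 22
  host 3: 19 = 19
  host 4: 16 = 16
Every load is within 29 GB, so 4 hosts suffice.

Yes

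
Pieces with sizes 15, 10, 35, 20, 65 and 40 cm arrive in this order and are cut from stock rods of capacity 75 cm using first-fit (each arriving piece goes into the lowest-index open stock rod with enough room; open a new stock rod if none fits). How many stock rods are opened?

3

  15 → stock rod 1 (new)  [load 15/75]
  10 → stock rod 1  [load 25/75]
  35 → stock rod 1  [load 60/75]
  20 → stock rod 2 (new)  [load 20/75]
  65 → stock rod 3 (new)  [load 65/75]
  40 → stock rod 2  [load 60/75]
3 stock rods opened.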